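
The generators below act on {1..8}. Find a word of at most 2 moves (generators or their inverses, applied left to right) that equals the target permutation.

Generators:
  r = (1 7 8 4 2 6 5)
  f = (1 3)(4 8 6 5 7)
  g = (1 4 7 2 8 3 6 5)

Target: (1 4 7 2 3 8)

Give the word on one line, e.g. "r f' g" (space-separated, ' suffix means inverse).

r g'

  after r: (1 7 8 4 2 6 5)
  after g': (1 4 7 2 3 8)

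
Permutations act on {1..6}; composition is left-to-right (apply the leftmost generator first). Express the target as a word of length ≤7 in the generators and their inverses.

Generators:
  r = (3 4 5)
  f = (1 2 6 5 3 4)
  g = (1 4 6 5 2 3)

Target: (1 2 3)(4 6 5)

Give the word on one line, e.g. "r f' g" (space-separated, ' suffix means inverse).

f' g g g r

  after f': (1 4 3 5 6 2)
  after g: (1 6 3 2 4)
  after g: (1 5 2 6)
  after g: (1 2 5 3)(4 6)
  after r: (1 2 3)(4 6 5)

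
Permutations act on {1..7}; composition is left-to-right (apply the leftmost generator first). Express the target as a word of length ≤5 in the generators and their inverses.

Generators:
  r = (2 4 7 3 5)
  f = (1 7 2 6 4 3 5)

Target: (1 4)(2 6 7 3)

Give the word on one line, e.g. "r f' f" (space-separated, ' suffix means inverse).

r f' r' r' r'

  after r: (2 4 7 3 5)
  after f': (1 5 7 4)(2 6)
  after r': (1 3 7 2 6 5 4)
  after r': (1 7 5 2 6 3 4)
  after r': (1 4)(2 6 7 3)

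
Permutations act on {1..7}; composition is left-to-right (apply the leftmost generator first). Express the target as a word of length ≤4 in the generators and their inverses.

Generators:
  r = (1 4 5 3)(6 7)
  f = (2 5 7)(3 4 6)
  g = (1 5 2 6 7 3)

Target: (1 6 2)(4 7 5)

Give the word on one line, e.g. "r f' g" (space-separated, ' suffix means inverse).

  after r': (1 3 5 4)(6 7)
  after g': (1 7 2 5 4 3)
  after g': (1 6 2)(4 7 5)

r' g' g'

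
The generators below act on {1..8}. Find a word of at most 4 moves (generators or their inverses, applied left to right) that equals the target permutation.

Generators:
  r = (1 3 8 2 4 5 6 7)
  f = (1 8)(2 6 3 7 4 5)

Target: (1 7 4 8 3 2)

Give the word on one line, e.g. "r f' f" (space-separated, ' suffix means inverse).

  after f: (1 8)(2 6 3 7 4 5)
  after f: (2 3 4)(5 6 7)
  after r': (1 7 4 8 3 2)

f f r'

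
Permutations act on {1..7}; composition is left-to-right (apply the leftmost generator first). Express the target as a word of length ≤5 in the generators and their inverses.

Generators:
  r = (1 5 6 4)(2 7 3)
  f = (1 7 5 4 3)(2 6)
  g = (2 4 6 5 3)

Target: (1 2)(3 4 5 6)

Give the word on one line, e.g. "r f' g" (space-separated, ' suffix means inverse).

r' g' r' g

  after r': (1 4 6 5)(2 3 7)
  after g': (1 2 5)(3 7)
  after r': (1 3 2)(4 6 5)
  after g: (1 2)(3 4 5 6)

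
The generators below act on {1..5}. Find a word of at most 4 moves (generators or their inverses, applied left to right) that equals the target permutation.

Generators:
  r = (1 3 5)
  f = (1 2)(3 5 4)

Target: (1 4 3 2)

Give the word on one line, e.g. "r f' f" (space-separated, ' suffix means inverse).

  after r: (1 3 5)
  after r: (1 5 3)
  after f: (1 4 3 2)

r r f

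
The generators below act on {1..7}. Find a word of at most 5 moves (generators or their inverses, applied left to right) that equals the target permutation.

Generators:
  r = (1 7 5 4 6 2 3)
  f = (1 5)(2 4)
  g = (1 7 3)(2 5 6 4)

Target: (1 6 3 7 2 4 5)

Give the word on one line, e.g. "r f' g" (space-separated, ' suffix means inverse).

f' r r f

  after f': (1 5)(2 4)
  after r: (1 4 3)(2 6)(5 7)
  after r: (1 6 3 7 4)
  after f: (1 6 3 7 2 4 5)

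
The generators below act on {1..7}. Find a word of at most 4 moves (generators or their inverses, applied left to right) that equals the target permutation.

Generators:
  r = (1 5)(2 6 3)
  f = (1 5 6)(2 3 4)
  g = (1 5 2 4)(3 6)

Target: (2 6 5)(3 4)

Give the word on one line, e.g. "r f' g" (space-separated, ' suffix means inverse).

  after f: (1 5 6)(2 3 4)
  after r': (2 6 5)(3 4)

f r'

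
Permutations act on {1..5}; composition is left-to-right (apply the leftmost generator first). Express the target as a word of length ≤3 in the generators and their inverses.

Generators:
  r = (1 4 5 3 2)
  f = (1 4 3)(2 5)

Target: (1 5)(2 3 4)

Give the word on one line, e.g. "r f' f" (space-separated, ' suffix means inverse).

  after f: (1 4 3)(2 5)
  after r: (1 5)(2 3 4)

f r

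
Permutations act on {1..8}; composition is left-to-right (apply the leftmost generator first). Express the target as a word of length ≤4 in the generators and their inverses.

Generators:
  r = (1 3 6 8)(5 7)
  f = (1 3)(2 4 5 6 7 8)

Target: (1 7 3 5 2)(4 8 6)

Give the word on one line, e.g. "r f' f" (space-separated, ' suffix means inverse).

f' r r f'

  after f': (1 3)(2 8 7 6 5 4)
  after r: (1 6 7 8 5 4 2)
  after r: (1 8 7)(2 3 6 5 4)
  after f': (1 7 3 5 2)(4 8 6)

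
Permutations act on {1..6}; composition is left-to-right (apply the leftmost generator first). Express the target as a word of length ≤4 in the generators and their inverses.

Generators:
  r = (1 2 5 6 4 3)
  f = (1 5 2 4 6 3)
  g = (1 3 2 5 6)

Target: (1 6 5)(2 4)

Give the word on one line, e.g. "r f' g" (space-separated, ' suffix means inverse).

g f' f' r'

  after g: (1 3 2 5 6)
  after f': (1 6 3 5 4 2)
  after f': (1 4 5 2 3)
  after r': (1 6 5)(2 4)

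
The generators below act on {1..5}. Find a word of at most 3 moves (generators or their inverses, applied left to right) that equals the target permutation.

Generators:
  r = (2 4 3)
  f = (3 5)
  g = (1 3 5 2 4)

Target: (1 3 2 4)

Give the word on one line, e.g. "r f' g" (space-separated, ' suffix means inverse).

f' g

  after f': (3 5)
  after g: (1 3 2 4)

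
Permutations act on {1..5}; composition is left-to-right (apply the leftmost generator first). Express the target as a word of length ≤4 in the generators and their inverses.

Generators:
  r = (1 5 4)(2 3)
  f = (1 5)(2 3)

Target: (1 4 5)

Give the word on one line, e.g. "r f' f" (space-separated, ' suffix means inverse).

  after f: (1 5)(2 3)
  after r': (4 5)
  after r': (1 4)(2 3)
  after f: (1 4 5)

f r' r' f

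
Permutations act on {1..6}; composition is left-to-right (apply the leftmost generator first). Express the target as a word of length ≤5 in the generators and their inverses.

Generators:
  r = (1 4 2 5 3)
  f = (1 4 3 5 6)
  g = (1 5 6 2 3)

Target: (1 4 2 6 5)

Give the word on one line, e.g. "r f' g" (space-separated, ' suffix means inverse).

r f' g' g' r'

  after r: (1 4 2 5 3)
  after f': (2 3 6 5 4)
  after g': (1 3 5 4 6)
  after g': (1 2 6 3)(4 5)
  after r': (1 4 2 6 5)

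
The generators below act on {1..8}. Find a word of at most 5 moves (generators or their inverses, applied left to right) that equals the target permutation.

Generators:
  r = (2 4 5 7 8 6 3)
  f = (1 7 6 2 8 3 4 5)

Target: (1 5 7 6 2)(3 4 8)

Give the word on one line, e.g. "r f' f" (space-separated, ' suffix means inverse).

f r' r' f

  after f: (1 7 6 2 8 3 4 5)
  after r': (1 5)(2 7 8 6 3)
  after r': (1 4 2 5)
  after f: (1 5 7 6 2)(3 4 8)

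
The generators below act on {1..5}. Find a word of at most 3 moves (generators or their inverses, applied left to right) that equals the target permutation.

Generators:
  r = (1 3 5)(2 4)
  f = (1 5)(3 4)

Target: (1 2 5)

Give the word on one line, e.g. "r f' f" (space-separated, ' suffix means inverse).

  after r: (1 3 5)(2 4)
  after f': (1 4 2 3)
  after r: (1 2 5)

r f' r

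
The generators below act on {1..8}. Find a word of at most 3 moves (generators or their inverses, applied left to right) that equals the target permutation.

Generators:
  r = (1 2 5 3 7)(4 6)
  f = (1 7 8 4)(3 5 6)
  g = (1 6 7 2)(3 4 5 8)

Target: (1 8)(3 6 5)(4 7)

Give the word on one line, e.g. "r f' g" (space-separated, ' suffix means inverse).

  after f: (1 7 8 4)(3 5 6)
  after f: (1 8)(3 6 5)(4 7)

f f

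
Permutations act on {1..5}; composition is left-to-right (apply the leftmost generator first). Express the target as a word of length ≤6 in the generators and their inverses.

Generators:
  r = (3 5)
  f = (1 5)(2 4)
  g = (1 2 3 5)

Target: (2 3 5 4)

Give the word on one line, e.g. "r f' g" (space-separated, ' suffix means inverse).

f g r f' g

  after f: (1 5)(2 4)
  after g: (2 4 3 5)
  after r: (2 4 5)
  after f': (1 5 4)
  after g: (2 3 5 4)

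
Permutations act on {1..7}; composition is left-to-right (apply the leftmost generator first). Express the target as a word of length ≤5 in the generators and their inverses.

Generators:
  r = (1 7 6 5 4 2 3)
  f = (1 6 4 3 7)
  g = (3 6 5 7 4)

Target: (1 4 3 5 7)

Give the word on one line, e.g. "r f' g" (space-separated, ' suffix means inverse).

f' g' g' f

  after f': (1 7 3 4 6)
  after g': (1 5 6)(3 7 4)
  after g': (1 6)(3 5)
  after f: (1 4 3 5 7)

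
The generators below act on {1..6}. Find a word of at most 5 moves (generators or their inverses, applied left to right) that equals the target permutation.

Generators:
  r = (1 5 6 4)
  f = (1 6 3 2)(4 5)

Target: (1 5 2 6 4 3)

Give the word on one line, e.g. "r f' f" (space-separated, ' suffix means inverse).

r f f

  after r: (1 5 6 4)
  after f: (1 4 6 5 3 2)
  after f: (1 5 2 6 4 3)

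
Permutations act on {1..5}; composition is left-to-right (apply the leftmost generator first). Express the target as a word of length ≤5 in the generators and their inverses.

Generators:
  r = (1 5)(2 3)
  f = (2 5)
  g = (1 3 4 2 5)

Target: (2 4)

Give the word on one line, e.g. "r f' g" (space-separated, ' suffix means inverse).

  after g: (1 3 4 2 5)
  after f: (1 3 4 5)
  after r': (1 2 3 4)
  after g: (1 5)(2 4 3)
  after r: (2 4)

g f r' g r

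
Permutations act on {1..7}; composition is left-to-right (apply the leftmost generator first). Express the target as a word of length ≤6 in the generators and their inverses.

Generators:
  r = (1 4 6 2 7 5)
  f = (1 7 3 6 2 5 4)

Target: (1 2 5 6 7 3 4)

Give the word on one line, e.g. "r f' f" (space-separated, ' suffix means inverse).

r' f' f' r

  after r': (1 5 7 2 6 4)
  after f': (1 2 3 7 6 5)
  after f': (1 6 2 7 3)(4 5)
  after r: (1 2 5 6 7 3 4)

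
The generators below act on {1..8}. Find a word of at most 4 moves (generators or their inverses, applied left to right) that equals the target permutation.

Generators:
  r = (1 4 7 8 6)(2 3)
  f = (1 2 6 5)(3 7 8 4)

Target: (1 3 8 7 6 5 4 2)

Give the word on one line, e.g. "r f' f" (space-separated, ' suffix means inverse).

  after f: (1 2 6 5)(3 7 8 4)
  after r: (1 3 8 7 6 5 4 2)

f r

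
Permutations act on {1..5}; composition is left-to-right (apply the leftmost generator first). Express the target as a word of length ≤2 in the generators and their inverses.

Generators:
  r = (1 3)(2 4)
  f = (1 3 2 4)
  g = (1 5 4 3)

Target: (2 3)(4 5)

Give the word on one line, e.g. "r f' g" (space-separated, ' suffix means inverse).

  after f: (1 3 2 4)
  after g: (2 3)(4 5)

f g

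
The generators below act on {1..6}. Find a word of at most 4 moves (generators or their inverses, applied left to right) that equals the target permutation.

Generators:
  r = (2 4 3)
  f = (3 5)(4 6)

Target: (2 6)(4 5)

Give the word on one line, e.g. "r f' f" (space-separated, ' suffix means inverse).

r f r'

  after r: (2 4 3)
  after f: (2 6 4 5 3)
  after r': (2 6)(4 5)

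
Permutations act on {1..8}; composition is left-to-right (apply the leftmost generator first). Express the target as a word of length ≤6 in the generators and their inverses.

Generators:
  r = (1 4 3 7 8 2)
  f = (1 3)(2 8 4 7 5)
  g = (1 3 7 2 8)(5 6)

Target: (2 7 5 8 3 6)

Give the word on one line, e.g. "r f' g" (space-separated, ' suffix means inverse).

f g' r f' g

  after f: (1 3)(2 8 4 7 5)
  after g': (3 8 4)(5 7 6)
  after r: (1 4 7 6 5 8 3 2)
  after f': (1 8)(2 3 5)(6 7)
  after g: (2 7 5 8 3 6)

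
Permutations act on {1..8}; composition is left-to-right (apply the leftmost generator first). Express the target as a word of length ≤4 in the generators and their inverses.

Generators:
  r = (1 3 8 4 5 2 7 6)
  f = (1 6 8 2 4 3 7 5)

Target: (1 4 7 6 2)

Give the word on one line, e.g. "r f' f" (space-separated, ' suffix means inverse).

  after r': (1 6 7 2 5 4 8 3)
  after f: (1 8 7 4 2)(3 6 5)
  after r': (1 3 7 8 2 6 4 5)
  after f': (1 4 7 6 2)

r' f r' f'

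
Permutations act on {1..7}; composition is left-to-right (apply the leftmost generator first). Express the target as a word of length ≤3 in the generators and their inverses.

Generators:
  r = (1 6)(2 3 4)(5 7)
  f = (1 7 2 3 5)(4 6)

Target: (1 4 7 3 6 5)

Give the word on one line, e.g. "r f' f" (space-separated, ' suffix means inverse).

  after r: (1 6)(2 3 4)(5 7)
  after f': (1 4 7 3 6 5)

r f'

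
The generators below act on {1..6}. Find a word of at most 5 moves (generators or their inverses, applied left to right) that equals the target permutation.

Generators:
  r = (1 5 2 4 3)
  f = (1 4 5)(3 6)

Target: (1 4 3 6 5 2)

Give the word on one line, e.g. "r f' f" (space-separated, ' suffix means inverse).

  after f': (1 5 4)(3 6)
  after r': (2 5)(3 6 4)
  after f': (1 5 2 4 6)
  after f': (1 4 3 6 5 2)

f' r' f' f'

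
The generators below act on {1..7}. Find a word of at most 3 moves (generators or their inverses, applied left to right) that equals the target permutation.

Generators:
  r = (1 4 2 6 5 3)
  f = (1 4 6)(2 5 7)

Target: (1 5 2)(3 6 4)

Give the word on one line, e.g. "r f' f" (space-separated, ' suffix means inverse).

  after r': (1 3 5 6 2 4)
  after r': (1 5 2)(3 6 4)

r' r'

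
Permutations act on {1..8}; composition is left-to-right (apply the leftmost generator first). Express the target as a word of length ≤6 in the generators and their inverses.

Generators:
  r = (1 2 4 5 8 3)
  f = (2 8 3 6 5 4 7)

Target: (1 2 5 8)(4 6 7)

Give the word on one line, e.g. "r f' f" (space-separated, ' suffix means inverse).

f' r' f' f'

  after f': (2 7 4 5 6 3 8)
  after r': (1 3 5 6 8)(2 7)
  after f': (1 8)(2 4 5 3 6)
  after f': (1 2 5 8)(4 6 7)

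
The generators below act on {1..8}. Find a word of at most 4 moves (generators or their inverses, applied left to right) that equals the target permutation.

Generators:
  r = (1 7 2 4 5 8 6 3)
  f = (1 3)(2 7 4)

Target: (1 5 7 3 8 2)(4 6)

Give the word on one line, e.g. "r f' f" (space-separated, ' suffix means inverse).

f' r' r' r'

  after f': (1 3)(2 4 7)
  after r': (1 6 8 5 4)
  after r': (1 8 4 3 6 5 2 7)
  after r': (1 5 7 3 8 2)(4 6)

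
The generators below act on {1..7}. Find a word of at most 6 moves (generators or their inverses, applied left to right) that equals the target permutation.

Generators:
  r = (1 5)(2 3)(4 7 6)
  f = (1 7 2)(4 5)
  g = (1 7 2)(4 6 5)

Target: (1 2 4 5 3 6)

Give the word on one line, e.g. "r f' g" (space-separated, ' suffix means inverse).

f f r f' r

  after f: (1 7 2)(4 5)
  after f: (1 2 7)
  after r: (1 3 2 6 4 7 5)
  after f': (1 3 7 4)(2 6 5)
  after r: (1 2 4 5 3 6)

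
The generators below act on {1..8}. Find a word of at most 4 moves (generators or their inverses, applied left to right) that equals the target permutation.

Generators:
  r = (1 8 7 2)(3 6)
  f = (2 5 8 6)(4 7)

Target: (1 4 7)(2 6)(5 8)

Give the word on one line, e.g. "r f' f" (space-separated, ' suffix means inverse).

r' r' f

  after r': (1 2 7 8)(3 6)
  after r': (1 7)(2 8)
  after f: (1 4 7)(2 6)(5 8)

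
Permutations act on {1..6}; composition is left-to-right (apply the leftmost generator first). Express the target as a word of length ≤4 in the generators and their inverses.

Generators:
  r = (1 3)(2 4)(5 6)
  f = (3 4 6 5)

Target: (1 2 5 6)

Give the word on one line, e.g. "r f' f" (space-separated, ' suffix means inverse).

r' f r

  after r': (1 3)(2 4)(5 6)
  after f: (1 4 2 6 3)
  after r: (1 2 5 6)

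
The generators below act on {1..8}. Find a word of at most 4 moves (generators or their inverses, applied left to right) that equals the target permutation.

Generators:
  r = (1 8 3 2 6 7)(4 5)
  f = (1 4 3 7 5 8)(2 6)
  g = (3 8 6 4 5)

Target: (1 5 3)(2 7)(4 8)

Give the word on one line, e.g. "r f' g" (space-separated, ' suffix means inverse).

  after r': (1 7 6 2 3 8)(4 5)
  after f: (1 5 3)(2 7)(4 8)

r' f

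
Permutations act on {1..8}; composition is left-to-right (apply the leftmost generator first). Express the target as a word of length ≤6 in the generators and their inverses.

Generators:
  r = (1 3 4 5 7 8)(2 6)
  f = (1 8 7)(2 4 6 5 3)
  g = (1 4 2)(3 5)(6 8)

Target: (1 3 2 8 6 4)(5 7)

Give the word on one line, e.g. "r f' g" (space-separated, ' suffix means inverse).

g g f' g f

  after g: (1 4 2)(3 5)(6 8)
  after g: (1 2 4)
  after f': (1 3 5 6 4 7 8)
  after g: (1 5 8 4 7 6 2)
  after f: (1 3 2 8 6 4)(5 7)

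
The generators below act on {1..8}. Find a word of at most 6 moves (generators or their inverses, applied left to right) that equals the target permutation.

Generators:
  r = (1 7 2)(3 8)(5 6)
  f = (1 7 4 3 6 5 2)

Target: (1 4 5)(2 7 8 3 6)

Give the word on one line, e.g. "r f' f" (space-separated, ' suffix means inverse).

  after f: (1 7 4 3 6 5 2)
  after f: (1 4 6 2 7 3 5)
  after r: (1 4 5 7 8 3 6)
  after r: (1 4 6 7 3 5 2)
  after r: (1 4 5)(2 7 8 3 6)

f f r r r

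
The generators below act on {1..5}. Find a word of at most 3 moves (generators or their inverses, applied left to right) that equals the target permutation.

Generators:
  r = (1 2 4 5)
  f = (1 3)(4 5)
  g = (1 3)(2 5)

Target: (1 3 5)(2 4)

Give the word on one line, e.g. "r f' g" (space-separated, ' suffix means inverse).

  after g: (1 3)(2 5)
  after r': (1 3 5)(2 4)

g r'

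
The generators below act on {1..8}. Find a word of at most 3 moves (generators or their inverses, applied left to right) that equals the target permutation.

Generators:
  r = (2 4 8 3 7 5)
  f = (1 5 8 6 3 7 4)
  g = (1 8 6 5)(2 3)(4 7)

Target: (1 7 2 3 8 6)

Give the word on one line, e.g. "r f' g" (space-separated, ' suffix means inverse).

f' g'

  after f': (1 4 7 3 6 8 5)
  after g': (1 7 2 3 8 6)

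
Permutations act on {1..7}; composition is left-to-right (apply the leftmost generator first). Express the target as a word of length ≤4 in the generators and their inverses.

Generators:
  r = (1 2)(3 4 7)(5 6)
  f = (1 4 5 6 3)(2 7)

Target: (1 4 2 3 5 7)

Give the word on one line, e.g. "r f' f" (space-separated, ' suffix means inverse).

f' r

  after f': (1 3 6 5 4)(2 7)
  after r: (1 4 2 3 5 7)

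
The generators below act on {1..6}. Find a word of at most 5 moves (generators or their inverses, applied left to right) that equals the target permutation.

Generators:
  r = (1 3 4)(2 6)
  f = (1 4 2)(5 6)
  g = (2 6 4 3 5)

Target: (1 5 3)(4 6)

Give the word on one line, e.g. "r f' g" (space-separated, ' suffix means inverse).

  after g': (2 5 3 4 6)
  after r: (1 3)(2 5 4)
  after g: (1 5 3)(4 6)

g' r g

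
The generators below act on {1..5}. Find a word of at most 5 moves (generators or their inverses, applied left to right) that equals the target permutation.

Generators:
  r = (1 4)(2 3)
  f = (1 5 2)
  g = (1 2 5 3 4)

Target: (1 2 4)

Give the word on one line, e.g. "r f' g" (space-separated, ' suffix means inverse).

  after g: (1 2 5 3 4)
  after r: (1 3)(2 5)
  after f': (1 3 2)
  after r': (1 2 4)

g r f' r'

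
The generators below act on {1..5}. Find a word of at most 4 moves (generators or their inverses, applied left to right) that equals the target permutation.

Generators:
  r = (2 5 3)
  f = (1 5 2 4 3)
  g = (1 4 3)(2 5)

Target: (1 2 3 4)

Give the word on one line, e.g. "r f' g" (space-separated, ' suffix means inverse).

  after g': (1 3 4)(2 5)
  after r: (1 2 3 4)

g' r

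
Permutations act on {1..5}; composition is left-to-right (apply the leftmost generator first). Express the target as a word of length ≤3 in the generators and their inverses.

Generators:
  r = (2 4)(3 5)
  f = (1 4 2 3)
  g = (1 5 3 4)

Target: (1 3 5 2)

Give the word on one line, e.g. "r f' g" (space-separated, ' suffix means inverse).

  after g': (1 4 3 5)
  after f: (1 2 3 5 4)
  after f: (1 3 5 2)

g' f f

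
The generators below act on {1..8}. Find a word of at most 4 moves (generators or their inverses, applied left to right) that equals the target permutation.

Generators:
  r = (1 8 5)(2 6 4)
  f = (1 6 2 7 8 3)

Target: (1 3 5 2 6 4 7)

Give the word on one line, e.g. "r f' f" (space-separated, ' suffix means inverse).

  after r': (1 5 8)(2 4 6)
  after f': (1 5 7 2 4)(3 8)
  after r: (3 5 7 6 4 8)
  after f': (1 3 5 2 6 4 7)

r' f' r f'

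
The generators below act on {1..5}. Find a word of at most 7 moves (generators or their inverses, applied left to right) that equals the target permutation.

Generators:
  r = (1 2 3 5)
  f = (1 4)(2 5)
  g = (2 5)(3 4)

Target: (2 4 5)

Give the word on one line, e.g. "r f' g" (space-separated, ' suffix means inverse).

r' f g g r'

  after r': (1 5 3 2)
  after f: (1 2 4)(3 5)
  after g: (1 5 4)(2 3)
  after g: (1 2 4)(3 5)
  after r': (2 4 5)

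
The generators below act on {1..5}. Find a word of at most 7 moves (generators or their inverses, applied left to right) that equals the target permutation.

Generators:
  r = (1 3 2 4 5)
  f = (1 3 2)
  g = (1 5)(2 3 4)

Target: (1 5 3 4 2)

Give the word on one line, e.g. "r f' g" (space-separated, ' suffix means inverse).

  after g': (1 5)(2 4 3)
  after g': (2 3 4)
  after r: (1 3 5)
  after f': (2 3 5)
  after r': (1 5 3 4 2)

g' g' r f' r'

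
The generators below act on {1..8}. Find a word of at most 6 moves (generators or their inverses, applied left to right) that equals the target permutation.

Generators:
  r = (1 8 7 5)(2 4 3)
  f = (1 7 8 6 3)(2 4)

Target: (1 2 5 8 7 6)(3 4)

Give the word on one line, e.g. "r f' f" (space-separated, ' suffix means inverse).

f' r f r'

  after f': (1 3 6 8 7)(2 4)
  after r: (1 2 3 6 7 8 5)
  after f: (1 4 2)(5 7 6 8)
  after r': (1 2 5 8 7 6)(3 4)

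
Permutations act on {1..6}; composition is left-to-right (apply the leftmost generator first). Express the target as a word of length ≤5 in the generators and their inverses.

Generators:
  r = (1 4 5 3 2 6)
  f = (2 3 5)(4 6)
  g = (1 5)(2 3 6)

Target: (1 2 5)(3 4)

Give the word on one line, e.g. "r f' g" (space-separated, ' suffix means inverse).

  after f': (2 5 3)(4 6)
  after f': (2 3 5)
  after f': (4 6)
  after g: (1 5)(2 3 6 4)
  after f: (1 2 5)(3 4)

f' f' f' g f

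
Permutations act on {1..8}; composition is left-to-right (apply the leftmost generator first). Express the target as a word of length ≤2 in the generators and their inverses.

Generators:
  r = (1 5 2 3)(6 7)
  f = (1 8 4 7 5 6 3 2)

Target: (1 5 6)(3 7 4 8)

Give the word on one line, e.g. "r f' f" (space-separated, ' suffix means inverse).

f' r'

  after f': (1 2 3 6 5 7 4 8)
  after r': (1 5 6)(3 7 4 8)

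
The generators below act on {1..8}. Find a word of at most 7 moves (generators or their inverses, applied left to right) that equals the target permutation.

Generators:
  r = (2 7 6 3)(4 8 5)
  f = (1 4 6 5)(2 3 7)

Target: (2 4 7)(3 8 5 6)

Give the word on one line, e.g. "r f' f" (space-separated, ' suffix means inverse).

  after f: (1 4 6 5)(2 3 7)
  after r: (1 8 5)(3 6 4)
  after f: (1 8)(2 3 5 4 7)
  after r': (1 4 2 6 7 3 8)
  after f': (2 4 7)(3 8 5 6)

f r f r' f'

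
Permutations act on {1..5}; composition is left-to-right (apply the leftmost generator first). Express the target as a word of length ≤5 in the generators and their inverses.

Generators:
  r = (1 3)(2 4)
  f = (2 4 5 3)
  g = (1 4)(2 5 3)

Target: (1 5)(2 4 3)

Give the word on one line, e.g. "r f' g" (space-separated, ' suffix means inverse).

  after f': (2 3 5 4)
  after g: (1 4 5)
  after f: (1 5)(2 4 3)

f' g f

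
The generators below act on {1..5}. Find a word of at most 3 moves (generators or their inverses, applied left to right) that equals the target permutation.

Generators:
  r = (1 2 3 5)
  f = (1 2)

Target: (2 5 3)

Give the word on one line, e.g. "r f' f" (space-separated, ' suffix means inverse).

f' r'

  after f': (1 2)
  after r': (2 5 3)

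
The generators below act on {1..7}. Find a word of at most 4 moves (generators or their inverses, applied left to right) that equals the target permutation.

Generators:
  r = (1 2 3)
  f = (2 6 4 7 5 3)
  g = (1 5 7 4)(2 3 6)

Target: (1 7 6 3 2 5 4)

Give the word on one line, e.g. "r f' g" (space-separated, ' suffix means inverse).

  after g: (1 5 7 4)(2 3 6)
  after f': (1 7 6 3 2 5 4)

g f'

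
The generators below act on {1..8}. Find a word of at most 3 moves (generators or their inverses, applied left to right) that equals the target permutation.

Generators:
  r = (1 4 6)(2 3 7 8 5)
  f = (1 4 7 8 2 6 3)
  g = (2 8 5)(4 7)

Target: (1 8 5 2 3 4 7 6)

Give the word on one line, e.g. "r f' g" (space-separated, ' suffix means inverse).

f g' f

  after f: (1 4 7 8 2 6 3)
  after g': (1 7 2 6 3)(5 8)
  after f: (1 8 5 2 3 4 7 6)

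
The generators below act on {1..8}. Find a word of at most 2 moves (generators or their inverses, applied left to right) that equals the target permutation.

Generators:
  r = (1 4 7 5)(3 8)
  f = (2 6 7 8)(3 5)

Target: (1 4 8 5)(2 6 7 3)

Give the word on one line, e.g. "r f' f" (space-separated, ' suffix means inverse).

  after r: (1 4 7 5)(3 8)
  after f: (1 4 8 5)(2 6 7 3)

r f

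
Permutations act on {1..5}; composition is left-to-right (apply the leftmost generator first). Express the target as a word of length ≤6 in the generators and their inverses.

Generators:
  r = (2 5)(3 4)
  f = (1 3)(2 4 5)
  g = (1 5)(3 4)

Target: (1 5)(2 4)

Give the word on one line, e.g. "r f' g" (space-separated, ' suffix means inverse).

  after f': (1 3)(2 5 4)
  after f': (2 4 5)
  after r: (2 3 4)
  after g': (1 5)(2 4)

f' f' r g'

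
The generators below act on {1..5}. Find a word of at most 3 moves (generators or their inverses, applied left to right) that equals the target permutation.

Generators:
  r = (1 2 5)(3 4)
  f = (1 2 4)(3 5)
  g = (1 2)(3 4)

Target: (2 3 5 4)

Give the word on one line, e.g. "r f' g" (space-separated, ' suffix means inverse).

f g'

  after f: (1 2 4)(3 5)
  after g': (2 3 5 4)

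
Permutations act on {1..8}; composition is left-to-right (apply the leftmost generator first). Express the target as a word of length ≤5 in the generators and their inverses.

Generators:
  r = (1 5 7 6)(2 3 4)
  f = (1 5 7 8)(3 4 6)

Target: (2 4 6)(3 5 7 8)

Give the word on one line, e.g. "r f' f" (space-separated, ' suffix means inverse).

  after f': (1 8 7 5)(3 6 4)
  after r: (1 8 6 2 3)
  after f: (2 4 6)(3 5 7 8)

f' r f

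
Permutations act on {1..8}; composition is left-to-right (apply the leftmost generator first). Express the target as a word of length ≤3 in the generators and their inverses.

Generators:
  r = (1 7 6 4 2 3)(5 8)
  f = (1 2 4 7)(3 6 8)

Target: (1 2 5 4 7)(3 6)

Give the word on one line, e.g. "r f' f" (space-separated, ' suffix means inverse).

r f' r

  after r: (1 7 6 4 2 3)(5 8)
  after f': (1 4)(2 8 5 6)(3 7)
  after r: (1 2 5 4 7)(3 6)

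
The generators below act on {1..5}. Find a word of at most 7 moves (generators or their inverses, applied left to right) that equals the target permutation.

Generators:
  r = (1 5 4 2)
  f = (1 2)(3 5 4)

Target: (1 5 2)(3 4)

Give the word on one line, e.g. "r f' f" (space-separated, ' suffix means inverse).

  after f': (1 2)(3 4 5)
  after r: (2 5 3)
  after f: (1 2 4 3)
  after r': (1 4 3 2 5)
  after r': (1 5 2)(3 4)

f' r f r' r'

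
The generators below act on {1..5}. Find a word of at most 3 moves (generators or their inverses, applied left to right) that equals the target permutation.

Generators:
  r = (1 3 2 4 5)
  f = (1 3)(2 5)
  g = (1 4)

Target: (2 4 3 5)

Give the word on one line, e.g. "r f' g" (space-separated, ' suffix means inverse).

  after r': (1 5 4 2 3)
  after r': (1 4 3 5 2)
  after g': (2 4 3 5)

r' r' g'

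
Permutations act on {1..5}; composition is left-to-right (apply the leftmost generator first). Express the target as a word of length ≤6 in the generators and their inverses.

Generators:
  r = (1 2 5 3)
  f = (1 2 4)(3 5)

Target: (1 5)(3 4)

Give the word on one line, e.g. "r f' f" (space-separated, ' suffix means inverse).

f r' r' f'

  after f: (1 2 4)(3 5)
  after r': (2 4 3)
  after r': (1 3)(2 4 5)
  after f': (1 5)(3 4)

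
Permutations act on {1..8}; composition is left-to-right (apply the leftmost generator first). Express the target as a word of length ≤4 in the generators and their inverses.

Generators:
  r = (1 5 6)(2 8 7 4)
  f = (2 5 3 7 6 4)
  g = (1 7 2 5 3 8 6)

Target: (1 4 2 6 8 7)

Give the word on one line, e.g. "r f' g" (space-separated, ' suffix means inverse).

g' f

  after g': (1 6 8 3 5 2 7)
  after f: (1 4 2 6 8 7)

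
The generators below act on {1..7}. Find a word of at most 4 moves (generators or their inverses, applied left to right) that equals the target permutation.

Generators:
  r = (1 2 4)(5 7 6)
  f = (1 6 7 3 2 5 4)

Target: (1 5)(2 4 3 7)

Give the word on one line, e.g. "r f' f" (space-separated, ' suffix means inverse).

r r f'

  after r: (1 2 4)(5 7 6)
  after r: (1 4 2)(5 6 7)
  after f': (1 5)(2 4 3 7)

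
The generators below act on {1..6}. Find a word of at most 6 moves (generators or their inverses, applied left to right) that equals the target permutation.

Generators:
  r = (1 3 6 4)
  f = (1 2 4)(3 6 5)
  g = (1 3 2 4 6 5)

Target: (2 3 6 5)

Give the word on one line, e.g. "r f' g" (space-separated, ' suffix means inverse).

  after g: (1 3 2 4 6 5)
  after r: (1 6 5 3 2)
  after g': (1 4 2 5)
  after f: (2 3 6 5)

g r g' f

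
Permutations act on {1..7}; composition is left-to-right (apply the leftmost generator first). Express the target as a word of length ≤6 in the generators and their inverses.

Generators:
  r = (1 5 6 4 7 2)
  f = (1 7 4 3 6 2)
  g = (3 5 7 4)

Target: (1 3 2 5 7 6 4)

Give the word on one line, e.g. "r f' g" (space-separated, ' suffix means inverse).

f' r r g'

  after f': (1 2 6 3 4 7)
  after r: (2 4)(3 7 5 6)
  after r: (1 5 4)(2 7 6 3)
  after g': (1 3 2 5 7 6 4)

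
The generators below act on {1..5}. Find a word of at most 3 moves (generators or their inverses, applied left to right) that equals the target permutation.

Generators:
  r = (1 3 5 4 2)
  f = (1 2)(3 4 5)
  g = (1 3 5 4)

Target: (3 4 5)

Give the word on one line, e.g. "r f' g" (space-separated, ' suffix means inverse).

  after g': (1 4 5 3)
  after r: (1 2)
  after f: (3 4 5)

g' r f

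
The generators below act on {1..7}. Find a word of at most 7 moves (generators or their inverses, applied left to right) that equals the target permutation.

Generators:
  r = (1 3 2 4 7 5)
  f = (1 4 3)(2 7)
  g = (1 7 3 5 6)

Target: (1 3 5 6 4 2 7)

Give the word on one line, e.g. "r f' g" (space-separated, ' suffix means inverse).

  after r: (1 3 2 4 7 5)
  after g': (1 7 3 2 4)(5 6)
  after f: (1 2 3 7)(5 6)
  after r: (1 4 7 3 5 6)
  after f: (1 3 5 6 4 2 7)

r g' f r f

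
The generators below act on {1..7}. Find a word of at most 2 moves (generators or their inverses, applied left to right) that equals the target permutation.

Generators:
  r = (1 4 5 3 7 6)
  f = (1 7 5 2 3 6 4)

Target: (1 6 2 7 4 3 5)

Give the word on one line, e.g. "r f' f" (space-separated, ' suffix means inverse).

f' f'

  after f': (1 4 6 3 2 5 7)
  after f': (1 6 2 7 4 3 5)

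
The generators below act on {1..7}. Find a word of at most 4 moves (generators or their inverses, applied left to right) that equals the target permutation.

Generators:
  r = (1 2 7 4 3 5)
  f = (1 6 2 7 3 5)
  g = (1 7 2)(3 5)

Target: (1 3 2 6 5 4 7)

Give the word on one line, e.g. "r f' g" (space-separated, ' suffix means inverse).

  after f': (1 5 3 7 2 6)
  after r': (1 3 2 6 5 4 7)

f' r'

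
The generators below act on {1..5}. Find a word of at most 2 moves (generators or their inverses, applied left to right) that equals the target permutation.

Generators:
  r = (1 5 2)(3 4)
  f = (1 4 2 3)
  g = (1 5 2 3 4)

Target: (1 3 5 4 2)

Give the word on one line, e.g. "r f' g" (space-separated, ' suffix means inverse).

  after g': (1 4 3 2 5)
  after g': (1 3 5 4 2)

g' g'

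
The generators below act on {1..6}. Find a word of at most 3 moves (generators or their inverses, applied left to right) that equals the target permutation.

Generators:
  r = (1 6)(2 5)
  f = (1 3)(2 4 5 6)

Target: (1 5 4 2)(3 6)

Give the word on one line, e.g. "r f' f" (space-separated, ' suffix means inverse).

r f r'

  after r: (1 6)(2 5)
  after f: (1 2 6 3)(4 5)
  after r': (1 5 4 2)(3 6)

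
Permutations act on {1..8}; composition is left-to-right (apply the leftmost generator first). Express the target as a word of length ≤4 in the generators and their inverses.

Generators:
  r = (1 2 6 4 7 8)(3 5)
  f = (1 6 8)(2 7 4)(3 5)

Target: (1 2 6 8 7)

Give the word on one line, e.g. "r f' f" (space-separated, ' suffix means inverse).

  after r': (1 8 7 4 6 2)(3 5)
  after r': (1 7 6)(2 8 4)
  after f: (1 4 7 8 2)(3 5)
  after f: (1 2 6 8 7)

r' r' f f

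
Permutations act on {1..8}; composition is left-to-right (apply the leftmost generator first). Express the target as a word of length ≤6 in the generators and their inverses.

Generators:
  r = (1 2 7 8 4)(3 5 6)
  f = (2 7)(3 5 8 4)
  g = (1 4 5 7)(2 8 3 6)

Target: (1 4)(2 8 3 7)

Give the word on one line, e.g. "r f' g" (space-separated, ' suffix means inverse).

  after r': (1 4 8 7 2)(3 6 5)
  after g': (2 7 6 4)(5 8)
  after f: (3 5 4 7 6)
  after g: (1 4)(2 8 3 7)

r' g' f g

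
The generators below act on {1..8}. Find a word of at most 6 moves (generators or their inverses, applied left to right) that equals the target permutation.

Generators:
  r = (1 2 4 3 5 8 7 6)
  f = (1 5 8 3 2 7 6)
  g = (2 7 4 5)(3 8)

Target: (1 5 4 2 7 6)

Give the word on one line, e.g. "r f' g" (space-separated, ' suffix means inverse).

f g r' f

  after f: (1 5 8 3 2 7 6)
  after g: (1 2 4 5 3 7 6)
  after r': (3 8 5 4)
  after f: (1 5 4 2 7 6)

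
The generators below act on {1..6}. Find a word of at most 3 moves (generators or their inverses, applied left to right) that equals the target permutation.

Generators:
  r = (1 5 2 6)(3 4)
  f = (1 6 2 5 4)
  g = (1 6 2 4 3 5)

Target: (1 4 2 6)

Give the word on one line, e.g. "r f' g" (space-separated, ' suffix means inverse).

  after g': (1 5 3 4 2 6)
  after r': (4 5)
  after f': (1 4 2 6)

g' r' f'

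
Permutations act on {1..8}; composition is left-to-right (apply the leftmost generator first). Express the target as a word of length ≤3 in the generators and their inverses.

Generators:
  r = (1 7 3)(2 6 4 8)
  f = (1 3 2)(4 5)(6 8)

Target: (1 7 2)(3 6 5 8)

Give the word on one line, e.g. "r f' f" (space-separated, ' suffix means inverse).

  after f: (1 3 2)(4 5)(6 8)
  after r': (1 7)(2 3 8)(4 5 6)
  after f': (1 7 2)(3 6 5 8)

f r' f'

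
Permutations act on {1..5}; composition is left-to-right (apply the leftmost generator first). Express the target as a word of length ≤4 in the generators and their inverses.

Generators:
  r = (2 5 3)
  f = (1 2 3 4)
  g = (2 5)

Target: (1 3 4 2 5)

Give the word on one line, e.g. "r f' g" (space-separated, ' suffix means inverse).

  after r: (2 5 3)
  after f': (1 4 3)(2 5)
  after f': (1 3 4 2 5)

r f' f'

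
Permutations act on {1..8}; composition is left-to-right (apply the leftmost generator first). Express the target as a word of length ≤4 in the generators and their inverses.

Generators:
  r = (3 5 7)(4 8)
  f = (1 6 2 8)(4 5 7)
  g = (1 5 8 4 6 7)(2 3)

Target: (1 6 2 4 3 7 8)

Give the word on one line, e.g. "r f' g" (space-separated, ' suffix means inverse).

  after f: (1 6 2 8)(4 5 7)
  after r': (1 6 2 4 3 7 8)

f r'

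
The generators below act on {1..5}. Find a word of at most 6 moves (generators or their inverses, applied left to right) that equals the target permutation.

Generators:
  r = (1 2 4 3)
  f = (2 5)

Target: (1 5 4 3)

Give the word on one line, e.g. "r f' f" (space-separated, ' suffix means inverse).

  after f: (2 5)
  after r: (1 2 5 4 3)
  after f: (1 5 4 3)
  after f: (1 2 5 4 3)
  after f: (1 5 4 3)

f r f f f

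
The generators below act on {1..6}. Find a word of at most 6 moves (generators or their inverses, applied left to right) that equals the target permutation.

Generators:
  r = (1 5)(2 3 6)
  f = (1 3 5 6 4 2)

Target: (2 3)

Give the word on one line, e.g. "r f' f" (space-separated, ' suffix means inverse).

  after f': (1 2 4 6 5 3)
  after r': (1 6)(2 4 3 5)
  after f': (1 5 4)(2 6)
  after f': (1 3)(2 5 6 4)
  after f': (2 3)

f' r' f' f' f'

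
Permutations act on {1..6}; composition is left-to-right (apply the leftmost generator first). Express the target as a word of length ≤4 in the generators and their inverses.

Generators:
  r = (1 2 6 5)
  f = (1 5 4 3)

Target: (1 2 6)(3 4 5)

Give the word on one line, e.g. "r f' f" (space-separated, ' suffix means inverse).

  after r: (1 2 6 5)
  after f: (1 2 6 4 3)
  after f: (1 2 6 3 5 4)
  after f: (1 2 6)(3 4 5)

r f f f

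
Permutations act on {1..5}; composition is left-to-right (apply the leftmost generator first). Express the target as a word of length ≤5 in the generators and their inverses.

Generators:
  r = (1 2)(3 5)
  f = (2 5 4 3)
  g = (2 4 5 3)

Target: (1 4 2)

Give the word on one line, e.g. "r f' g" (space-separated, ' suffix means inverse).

  after r': (1 2)(3 5)
  after f: (1 5 2)(3 4)
  after f: (1 4 2)

r' f f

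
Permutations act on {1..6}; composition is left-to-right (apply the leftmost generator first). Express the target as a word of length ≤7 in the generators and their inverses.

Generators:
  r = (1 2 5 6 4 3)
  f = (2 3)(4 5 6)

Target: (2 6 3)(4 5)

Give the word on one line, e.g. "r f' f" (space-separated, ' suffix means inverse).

r f' f' r' f

  after r: (1 2 5 6 4 3)
  after f': (1 3)(2 4)
  after f': (1 2 6 5 4 3)
  after r': (2 5 6)
  after f: (2 6 3)(4 5)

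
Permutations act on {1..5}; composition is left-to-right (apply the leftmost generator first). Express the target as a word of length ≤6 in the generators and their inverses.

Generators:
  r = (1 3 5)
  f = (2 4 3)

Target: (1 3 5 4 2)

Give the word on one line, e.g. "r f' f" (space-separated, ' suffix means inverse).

  after r': (1 5 3)
  after f: (1 5 2 4 3)
  after f: (1 5 4 2 3)
  after r: (2 5 4)
  after r: (1 3 5 4 2)

r' f f r r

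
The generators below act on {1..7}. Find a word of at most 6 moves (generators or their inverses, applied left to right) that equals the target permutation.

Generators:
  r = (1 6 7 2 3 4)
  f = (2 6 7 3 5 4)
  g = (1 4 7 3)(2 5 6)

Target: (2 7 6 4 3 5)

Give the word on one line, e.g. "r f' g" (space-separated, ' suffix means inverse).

f g' g' g' r

  after f: (2 6 7 3 5 4)
  after g': (1 3 2 5)(4 6)
  after g': (1 7 4 5 3 6)
  after g': (1 4 2 6 3 5 7)
  after r: (2 7 6 4 3 5)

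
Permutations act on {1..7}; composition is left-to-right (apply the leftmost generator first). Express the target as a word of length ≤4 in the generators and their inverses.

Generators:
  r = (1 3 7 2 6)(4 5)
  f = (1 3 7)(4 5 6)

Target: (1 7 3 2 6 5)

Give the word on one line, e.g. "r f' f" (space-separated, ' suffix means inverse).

f r

  after f: (1 3 7)(4 5 6)
  after r: (1 7 3 2 6 5)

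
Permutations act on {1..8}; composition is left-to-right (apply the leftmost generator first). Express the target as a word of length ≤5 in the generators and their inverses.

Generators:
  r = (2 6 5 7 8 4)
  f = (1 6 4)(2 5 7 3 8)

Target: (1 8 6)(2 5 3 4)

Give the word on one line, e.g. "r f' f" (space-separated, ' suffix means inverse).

  after f: (1 6 4)(2 5 7 3 8)
  after f: (1 4 6)(2 7 8 5 3)
  after r': (1 8 6)(2 5 3 4)

f f r'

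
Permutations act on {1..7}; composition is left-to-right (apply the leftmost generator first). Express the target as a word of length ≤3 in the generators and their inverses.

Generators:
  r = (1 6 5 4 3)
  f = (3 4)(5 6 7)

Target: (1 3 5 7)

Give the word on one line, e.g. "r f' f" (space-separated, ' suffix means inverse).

  after f': (3 4)(5 7 6)
  after r': (1 3 5 7)

f' r'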